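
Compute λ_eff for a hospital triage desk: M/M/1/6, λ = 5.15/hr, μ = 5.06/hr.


ρ = 1.0178; P_K = (1−ρ)ρ^6/(1−ρ^7) = 0.150523
λ_eff = λ(1 − P_K) = 5.15·(1 − 0.150523) = 5.15·0.849477 = 4.3748 /hr

Final: 4.3748 /hr


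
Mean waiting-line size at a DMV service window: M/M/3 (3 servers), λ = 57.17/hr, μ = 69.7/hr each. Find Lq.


a = λ/μ = 0.8202; ρ = a/3 = 0.2734
P₀ = 0.437982
Lq = P₀·a^c·ρ / (c!·(1−ρ)²) = 0.437982·0.55183·0.2734/(6·0.52793)
= 0.02086

Final: 0.02086


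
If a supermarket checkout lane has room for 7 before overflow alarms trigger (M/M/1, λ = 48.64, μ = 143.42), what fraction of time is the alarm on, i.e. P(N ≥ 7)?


ρ = 48.64/143.42 = 0.3391
P(N ≥ n) = ρ^n = 0.3391^7 = 0.0005160

Final: 0.0005160


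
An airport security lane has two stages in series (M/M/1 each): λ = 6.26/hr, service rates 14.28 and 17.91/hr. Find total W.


Each node sees arrival rate λ = 6.26/hr (tandem ⇒ throughput preserved).
W₁ = 1/(μ₁−λ) = 1/(14.28−6.26) = 0.12469 hr
W₂ = 1/(μ₂−λ) = 1/(17.91−6.26) = 0.08584 hr
W_total = W₁ + W₂ = 0.12469 + 0.08584 = 0.21053 hr

Final: 0.21053 hr


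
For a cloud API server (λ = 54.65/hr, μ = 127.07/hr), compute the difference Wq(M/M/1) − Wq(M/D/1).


ρ = 54.65/127.07 = 0.4301
Wq(M/M/1) = ρ/(μ−λ) = 0.4301/72.42 = 0.005939 hr
Wq(M/D/1) = ρ/(2(μ−λ)) = 0.002969 hr
Savings = 0.005939 − 0.002969 = 0.002969 hr

Final: 0.002969 hr


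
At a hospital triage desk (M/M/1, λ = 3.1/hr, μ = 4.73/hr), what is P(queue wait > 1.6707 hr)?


ρ = 3.1/4.73 = 0.6554
P(Wq > t) = ρ·e^{−(μ−λ)t} = 0.6554·e^{−2.7232}
= 0.6554·0.065662 = 0.043034

Final: 0.043034


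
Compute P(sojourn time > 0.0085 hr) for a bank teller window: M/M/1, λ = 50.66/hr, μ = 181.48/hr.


W ~ Exponential(μ−λ) for M/M/1.
μ − λ = 181.48 − 50.66 = 130.8200
P(W > t) = e^{−(μ−λ)t} = e^{−1.1120} = 0.328910

Final: 0.328910


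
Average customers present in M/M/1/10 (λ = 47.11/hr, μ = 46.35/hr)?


ρ = 47.11/46.35 = 1.0164
L = ρ[1 − (K+1)ρ^K + Kρ^(K+1)] / [(1−ρ)(1−ρ^(K+1))]
Numerator: 1.0164·(1 − 11·1.176613 + 10·1.195906) = 0.016583
Denominator: (-0.01640)·(-0.195906) = 0.003212
L = 0.016583/0.003212 = 5.1626

Final: 5.1626


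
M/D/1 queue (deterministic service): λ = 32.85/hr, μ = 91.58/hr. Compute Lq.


ρ = 32.85/91.58 = 0.3587
M/D/1: Lq = ρ²/(2(1−ρ)) = 0.1287/(2·0.6413) = 0.10032

Final: 0.10032


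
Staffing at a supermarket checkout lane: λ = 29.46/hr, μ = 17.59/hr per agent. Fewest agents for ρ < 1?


Stability requires cμ > λ ⇔ c > λ/μ.
λ/μ = 29.46/17.59 = 1.6748
Minimum integer c = ⌊1.6748⌋ + 1 = 2
Check: 2·17.59 = 35.18 > 29.46, while 1·17.59 = 17.59 ≤ 29.46

Final: 2 servers


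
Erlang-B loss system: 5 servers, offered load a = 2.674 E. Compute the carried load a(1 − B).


B(5,2.674) = 0.083126 (Erlang-B)
Carried load = a(1 − B) = 2.674·(1 − 0.083126) = 2.674·0.916874 = 2.4517 E

Final: 2.4517 Erlangs


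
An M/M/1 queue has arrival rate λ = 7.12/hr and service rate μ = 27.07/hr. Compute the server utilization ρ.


ρ = λ/μ = 7.12/27.07 = 0.2630

Final: 0.2630


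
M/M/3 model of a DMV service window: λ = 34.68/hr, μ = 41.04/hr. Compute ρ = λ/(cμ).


ρ = λ/(cμ) = 34.68/(3·41.04) = 34.68/123.12 = 0.2817

Final: 0.2817


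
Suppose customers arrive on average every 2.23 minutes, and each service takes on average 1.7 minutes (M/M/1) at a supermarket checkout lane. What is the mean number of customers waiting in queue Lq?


λ = 60/2.23 = 26.9058 /hr
μ = 60/1.7 = 35.2941 /hr
ρ = λ/μ = 26.9058/35.2941 = 0.7623
Lq = ρ²/(1−ρ) = 0.5811/0.2377 = 2.4452

Final: 2.4452


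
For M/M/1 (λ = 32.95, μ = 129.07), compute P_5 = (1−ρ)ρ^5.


ρ = 32.95/129.07 = 0.2553
P_n = (1−ρ)·ρ^n = (1 − 0.2553)·0.2553^5 = 0.7447·0.001084 = 0.0008075

Final: 0.0008075


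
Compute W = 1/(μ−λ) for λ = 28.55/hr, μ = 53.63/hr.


W = 1/(μ−λ) = 1/(53.63 − 28.55) = 1/25.08 = 0.03987 hr

Final: 0.03987 hr


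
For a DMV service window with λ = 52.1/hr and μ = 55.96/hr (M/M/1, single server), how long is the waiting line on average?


ρ = 52.1/55.96 = 0.9310
Lq = ρ²/(1−ρ) = 0.8668/0.06898 = 12.5664

Final: 12.5664


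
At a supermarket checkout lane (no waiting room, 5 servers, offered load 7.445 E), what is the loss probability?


B(c,a) = (a^c/c!) / Σ_{k=0}^{c} a^k/k!
a^5/5! = 190.608500
Σ terms (k=0..5): 1.00000 + 7.44500 + 27.71401 + 68.77694 + 128.01108 + 190.60850 = 423.555535
B = 190.608500/423.555535 = 0.450020

Final: 0.450020


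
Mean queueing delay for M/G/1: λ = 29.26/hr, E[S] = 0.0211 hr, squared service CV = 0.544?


ρ = λ·E[S] = 29.26·0.0211 = 0.6174
E[S²] = E[S]²(1+C_s²) = 0.0211²·(1+0.544) = 0.0006874
Wq = λ·E[S²]/(2(1−ρ)) = 29.26·0.0006874/(2·0.3826) = 0.02628 hr

Final: 0.02628 hr


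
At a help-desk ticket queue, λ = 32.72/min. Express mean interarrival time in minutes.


Mean interarrival time = 1/λ = 1/32.72 minute = 0.03056 minute
In minutes: 0.03056 × 1 = 0.03056 min

Final: 0.03056 min


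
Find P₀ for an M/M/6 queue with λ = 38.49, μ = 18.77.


a = λ/μ = 38.49/18.77 = 2.0506; ρ = a/c = 0.3418
Σ_{k=0}^{5} a^k/k! (terms k=0..5) = 1.00000 + 2.05061 + 2.10251 + 1.43714 + 0.73676 + 0.30216 = 7.62918
Tail: a^6/(6!(1−ρ)) = 74.35357/(720·0.6582) = 0.15689
P₀ = 1/(7.62918 + 0.15689) = 1/7.78606 = 0.128435

Final: 0.128435


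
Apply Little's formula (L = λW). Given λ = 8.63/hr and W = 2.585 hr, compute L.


L = λW = 8.63·2.585 = 22.3086

Final: 22.3086


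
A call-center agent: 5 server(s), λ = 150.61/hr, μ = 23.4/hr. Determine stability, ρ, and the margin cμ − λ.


Total capacity cμ = 5·23.4 = 117.00/hr
ρ = λ/(cμ) = 150.61/117.00 = 1.2873
Stable ⇔ ρ < 1: NO
Spare capacity = cμ − λ = 117.00 − 150.61 = -33.61/hr

Final: ρ = 1.2873; unstable; margin = -33.61/hr


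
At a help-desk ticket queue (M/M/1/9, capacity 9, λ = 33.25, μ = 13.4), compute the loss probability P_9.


ρ = λ/μ = 33.25/13.4 = 2.4813
P_K = (1−ρ)ρ^K/(1−ρ^(K+1)) = (-1.4813·3566.002649)/(1 − 8848.476723)
= -5282.474074/-8847.476723 = 0.597060

Final: 0.597060


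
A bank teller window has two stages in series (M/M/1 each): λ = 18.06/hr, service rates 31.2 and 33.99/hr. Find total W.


Each node sees arrival rate λ = 18.06/hr (tandem ⇒ throughput preserved).
W₁ = 1/(μ₁−λ) = 1/(31.2−18.06) = 0.07610 hr
W₂ = 1/(μ₂−λ) = 1/(33.99−18.06) = 0.06277 hr
W_total = W₁ + W₂ = 0.07610 + 0.06277 = 0.13888 hr

Final: 0.13888 hr


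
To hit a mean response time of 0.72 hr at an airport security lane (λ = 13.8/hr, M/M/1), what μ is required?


W = 1/(μ−λ) ⇒ μ − λ = 1/W = 1/0.72 = 1.3889
μ = λ + 1/W = 13.8 + 1.3889 = 15.1889 per hr

Final: 15.1889 /hr


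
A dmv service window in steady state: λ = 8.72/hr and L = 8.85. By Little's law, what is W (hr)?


W = L/λ = 8.85/8.72 = 1.0149 hr

Final: 1.0149 hr


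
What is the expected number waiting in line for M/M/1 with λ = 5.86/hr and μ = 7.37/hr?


ρ = 5.86/7.37 = 0.7951
Lq = ρ²/(1−ρ) = 0.6322/0.2049 = 3.0857

Final: 3.0857


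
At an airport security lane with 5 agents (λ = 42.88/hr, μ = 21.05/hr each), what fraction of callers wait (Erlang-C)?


a = λ/μ = 2.0371; ρ = a/5 = 0.4074
P₀ = 0.129343 (from M/M/c formula)
C(c,a) = [a^c/(c!(1−ρ))]·P₀ = [35.07627/(120·0.5926)]·0.129343
= 0.49326·0.129343 = 0.063800

Final: 0.063800


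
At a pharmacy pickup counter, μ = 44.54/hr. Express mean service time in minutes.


Mean service time = 1/μ = 1/44.54 hour = 0.02245 hour
In minutes: 0.02245 × 60 = 1.3471 min

Final: 1.3471 min


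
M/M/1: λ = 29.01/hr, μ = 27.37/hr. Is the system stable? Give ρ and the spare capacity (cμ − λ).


Total capacity cμ = 1·27.37 = 27.37/hr
ρ = λ/(cμ) = 29.01/27.37 = 1.0599
Stable ⇔ ρ < 1: NO
Spare capacity = cμ − λ = 27.37 − 29.01 = -1.64/hr

Final: ρ = 1.0599; unstable; margin = -1.64/hr


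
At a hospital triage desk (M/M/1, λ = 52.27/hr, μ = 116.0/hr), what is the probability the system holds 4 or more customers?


ρ = 52.27/116.0 = 0.4506
P(N ≥ n) = ρ^n = 0.4506^4 = 0.041227

Final: 0.041227


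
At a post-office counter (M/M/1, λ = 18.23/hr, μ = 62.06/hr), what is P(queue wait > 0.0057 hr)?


ρ = 18.23/62.06 = 0.2937
P(Wq > t) = ρ·e^{−(μ−λ)t} = 0.2937·e^{−0.2498}
= 0.2937·0.778932 = 0.228810

Final: 0.228810


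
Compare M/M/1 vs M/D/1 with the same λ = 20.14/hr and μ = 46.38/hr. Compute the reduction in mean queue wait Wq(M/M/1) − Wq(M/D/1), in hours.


ρ = 20.14/46.38 = 0.4342
Wq(M/M/1) = ρ/(μ−λ) = 0.4342/26.24 = 0.01655 hr
Wq(M/D/1) = ρ/(2(μ−λ)) = 0.008274 hr
Savings = 0.01655 − 0.008274 = 0.008274 hr

Final: 0.008274 hr


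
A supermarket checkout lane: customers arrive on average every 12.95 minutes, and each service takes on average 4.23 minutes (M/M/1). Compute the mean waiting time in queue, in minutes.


λ = 60/12.95 = 4.6332 /hr
μ = 60/4.23 = 14.1844 /hr
ρ = λ/μ = 4.6332/14.1844 = 0.3266
Wq = ρ/(μ−λ) = 0.3266/(14.1844−4.6332) = 0.03420 hr
In minutes: 0.03420·60 = 2.052 min

Final: 2.052 min


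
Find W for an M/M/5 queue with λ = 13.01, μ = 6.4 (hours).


a = 2.0328; ρ = 0.4066; P₀ = 0.129904
Lq = P₀·a^c·ρ/(c!(1−ρ)²) = 0.04338
Wq = Lq/λ = 0.04338/13.01 = 0.003334 hr
W = Wq + 1/μ = 0.003334 + 0.15625 = 0.15958 hr

Final: 0.15958 hr


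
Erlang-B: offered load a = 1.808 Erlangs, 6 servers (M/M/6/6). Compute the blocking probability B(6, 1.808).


B(c,a) = (a^c/c!) / Σ_{k=0}^{c} a^k/k!
a^6/6! = 0.048513
Σ terms (k=0..6): 1.00000 + 1.80800 + 1.63443 + 0.98502 + 0.44523 + 0.16099 + 0.04851 = 6.082185
B = 0.048513/6.082185 = 0.007976

Final: 0.007976


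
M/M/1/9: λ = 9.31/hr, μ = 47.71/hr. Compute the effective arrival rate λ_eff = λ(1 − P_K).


ρ = 0.1951; P_K = (1−ρ)ρ^9/(1−ρ^10) = 0.0000003302
λ_eff = λ(1 − P_K) = 9.31·(1 − 0.0000003302) = 9.31·1.000000 = 9.3100 /hr

Final: 9.3100 /hr


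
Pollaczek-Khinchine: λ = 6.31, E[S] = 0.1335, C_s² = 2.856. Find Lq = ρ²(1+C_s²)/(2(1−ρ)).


ρ = λ·E[S] = 6.31·0.1335 = 0.8424
Lq = ρ²(1+C_s²)/(2(1−ρ)) = 0.7096·(1+2.856)/(2·0.1576)
= 0.7096·3.8560/0.3152 = 8.68022

Final: 8.68022


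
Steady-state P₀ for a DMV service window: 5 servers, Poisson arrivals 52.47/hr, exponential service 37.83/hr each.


a = λ/μ = 52.47/37.83 = 1.3870; ρ = a/c = 0.2774
Σ_{k=0}^{4} a^k/k! (terms k=0..4) = 1.00000 + 1.38699 + 0.96188 + 0.44471 + 0.15420 = 3.94778
Tail: a^5/(5!(1−ρ)) = 5.13303/(120·0.7226) = 0.05920
P₀ = 1/(3.94778 + 0.05920) = 1/4.00697 = 0.249565

Final: 0.249565


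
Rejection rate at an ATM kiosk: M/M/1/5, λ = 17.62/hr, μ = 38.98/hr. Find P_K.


ρ = λ/μ = 17.62/38.98 = 0.4520
P_K = (1−ρ)ρ^K/(1−ρ^(K+1)) = (0.5480·0.018872)/(1 − 0.008531)
= 0.010341/0.991469 = 0.010430

Final: 0.010430


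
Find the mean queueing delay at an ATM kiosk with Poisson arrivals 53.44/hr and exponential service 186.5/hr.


ρ = 53.44/186.5 = 0.2865
Wq = ρ/(μ−λ) = 0.2865/(186.5 − 53.44) = 0.2865/133.06 = 0.002153 hr

Final: 0.002153 hr


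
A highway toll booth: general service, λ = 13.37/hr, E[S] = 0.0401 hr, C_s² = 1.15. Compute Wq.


ρ = λ·E[S] = 13.37·0.0401 = 0.5361
E[S²] = E[S]²(1+C_s²) = 0.0401²·(1+1.15) = 0.003457
Wq = λ·E[S²]/(2(1−ρ)) = 13.37·0.003457/(2·0.4639) = 0.04982 hr

Final: 0.04982 hr


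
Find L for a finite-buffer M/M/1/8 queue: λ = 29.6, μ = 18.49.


ρ = 29.6/18.49 = 1.6009
L = ρ[1 − (K+1)ρ^K + Kρ^(K+1)] / [(1−ρ)(1−ρ^(K+1))]
Numerator: 1.6009·(1 − 9·43.135854 + 8·69.054693) = 264.486741
Denominator: (-0.6009)·(-68.054693) = 40.891706
L = 264.486741/40.891706 = 6.4680

Final: 6.4680


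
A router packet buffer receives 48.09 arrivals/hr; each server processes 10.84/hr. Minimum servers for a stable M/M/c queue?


Stability requires cμ > λ ⇔ c > λ/μ.
λ/μ = 48.09/10.84 = 4.4363
Minimum integer c = ⌊4.4363⌋ + 1 = 5
Check: 5·10.84 = 54.20 > 48.09, while 4·10.84 = 43.36 ≤ 48.09

Final: 5 servers


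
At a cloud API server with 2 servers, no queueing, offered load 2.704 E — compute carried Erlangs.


B(2,2.704) = 0.496726 (Erlang-B)
Carried load = a(1 − B) = 2.704·(1 − 0.496726) = 2.704·0.503274 = 1.3609 E

Final: 1.3609 Erlangs


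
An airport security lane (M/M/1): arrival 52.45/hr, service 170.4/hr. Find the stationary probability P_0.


ρ = 52.45/170.4 = 0.3078
P_n = (1−ρ)·ρ^n = (1 − 0.3078)·0.3078^0 = 0.6922·1.000000 = 0.692195

Final: 0.692195


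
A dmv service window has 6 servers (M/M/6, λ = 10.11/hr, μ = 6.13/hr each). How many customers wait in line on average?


a = λ/μ = 1.6493; ρ = a/6 = 0.2749
P₀ = 0.192104
Lq = P₀·a^c·ρ / (c!·(1−ρ)²) = 0.192104·20.12538·0.2749/(720·0.52580)
= 0.002807

Final: 0.002807


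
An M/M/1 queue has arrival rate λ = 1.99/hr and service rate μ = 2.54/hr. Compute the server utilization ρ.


ρ = λ/μ = 1.99/2.54 = 0.7835

Final: 0.7835


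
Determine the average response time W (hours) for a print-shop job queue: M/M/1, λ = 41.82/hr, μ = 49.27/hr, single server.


W = 1/(μ−λ) = 1/(49.27 − 41.82) = 1/7.45 = 0.1342 hr

Final: 0.1342 hr


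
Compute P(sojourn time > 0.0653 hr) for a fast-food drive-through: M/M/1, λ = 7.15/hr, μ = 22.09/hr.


W ~ Exponential(μ−λ) for M/M/1.
μ − λ = 22.09 − 7.15 = 14.9400
P(W > t) = e^{−(μ−λ)t} = e^{−0.9756} = 0.376973

Final: 0.376973


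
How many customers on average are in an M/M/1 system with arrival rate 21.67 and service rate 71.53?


ρ = λ/μ = 21.67/71.53 = 0.3029
L = ρ/(1−ρ) = 0.3029/(1 − 0.3029) = 0.3029/0.6971 = 0.4346

Final: 0.4346


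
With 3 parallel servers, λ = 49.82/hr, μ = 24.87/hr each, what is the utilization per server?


ρ = λ/(cμ) = 49.82/(3·24.87) = 49.82/74.61 = 0.6677

Final: 0.6677


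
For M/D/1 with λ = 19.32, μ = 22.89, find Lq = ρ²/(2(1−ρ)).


ρ = 19.32/22.89 = 0.8440
M/D/1: Lq = ρ²/(2(1−ρ)) = 0.7124/(2·0.1560) = 2.28386

Final: 2.28386


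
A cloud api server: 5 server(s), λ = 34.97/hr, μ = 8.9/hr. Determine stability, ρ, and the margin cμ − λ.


Total capacity cμ = 5·8.9 = 44.50/hr
ρ = λ/(cμ) = 34.97/44.50 = 0.7858
Stable ⇔ ρ < 1: YES
Spare capacity = cμ − λ = 44.50 − 34.97 = 9.53/hr

Final: ρ = 0.7858; stable; margin = 9.53/hr


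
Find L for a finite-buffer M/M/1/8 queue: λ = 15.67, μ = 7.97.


ρ = 15.67/7.97 = 1.9661
L = ρ[1 − (K+1)ρ^K + Kρ^(K+1)] / [(1−ρ)(1−ρ^(K+1))]
Numerator: 1.9661·(1 − 9·223.298292 + 8·439.031898) = 2956.204607
Denominator: (-0.9661)·(-438.031898) = 423.192675
L = 2956.204607/423.192675 = 6.9855

Final: 6.9855


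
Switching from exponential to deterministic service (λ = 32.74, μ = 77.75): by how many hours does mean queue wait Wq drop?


ρ = 32.74/77.75 = 0.4211
Wq(M/M/1) = ρ/(μ−λ) = 0.4211/45.01 = 0.009356 hr
Wq(M/D/1) = ρ/(2(μ−λ)) = 0.004678 hr
Savings = 0.009356 − 0.004678 = 0.004678 hr

Final: 0.004678 hr


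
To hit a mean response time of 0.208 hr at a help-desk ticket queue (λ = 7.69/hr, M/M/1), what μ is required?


W = 1/(μ−λ) ⇒ μ − λ = 1/W = 1/0.208 = 4.8077
μ = λ + 1/W = 7.69 + 4.8077 = 12.4977 per hr

Final: 12.4977 /hr


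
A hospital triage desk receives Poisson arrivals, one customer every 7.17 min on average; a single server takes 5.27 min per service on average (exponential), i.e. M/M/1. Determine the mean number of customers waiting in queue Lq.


λ = 60/7.17 = 8.3682 /hr
μ = 60/5.27 = 11.3852 /hr
ρ = λ/μ = 8.3682/11.3852 = 0.7350
Lq = ρ²/(1−ρ) = 0.5402/0.2650 = 2.0387

Final: 2.0387


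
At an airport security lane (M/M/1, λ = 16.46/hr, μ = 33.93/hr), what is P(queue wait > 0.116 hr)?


ρ = 16.46/33.93 = 0.4851
P(Wq > t) = ρ·e^{−(μ−λ)t} = 0.4851·e^{−2.0265}
= 0.4851·0.131793 = 0.063935

Final: 0.063935


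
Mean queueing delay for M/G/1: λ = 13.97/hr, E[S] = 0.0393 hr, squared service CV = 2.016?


ρ = λ·E[S] = 13.97·0.0393 = 0.5490
E[S²] = E[S]²(1+C_s²) = 0.0393²·(1+2.016) = 0.004658
Wq = λ·E[S²]/(2(1−ρ)) = 13.97·0.004658/(2·0.4510) = 0.07215 hr

Final: 0.07215 hr


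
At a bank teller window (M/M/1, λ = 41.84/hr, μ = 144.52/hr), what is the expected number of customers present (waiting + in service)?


ρ = λ/μ = 41.84/144.52 = 0.2895
L = ρ/(1−ρ) = 0.2895/(1 − 0.2895) = 0.2895/0.7105 = 0.4075

Final: 0.4075


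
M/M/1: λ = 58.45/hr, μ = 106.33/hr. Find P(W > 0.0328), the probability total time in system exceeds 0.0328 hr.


W ~ Exponential(μ−λ) for M/M/1.
μ − λ = 106.33 − 58.45 = 47.8800
P(W > t) = e^{−(μ−λ)t} = e^{−1.5705} = 0.207949

Final: 0.207949


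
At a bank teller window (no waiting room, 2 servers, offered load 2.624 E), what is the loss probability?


B(c,a) = (a^c/c!) / Σ_{k=0}^{c} a^k/k!
a^2/2! = 3.442688
Σ terms (k=0..2): 1.00000 + 2.62400 + 3.44269 = 7.066688
B = 3.442688/7.066688 = 0.487171

Final: 0.487171


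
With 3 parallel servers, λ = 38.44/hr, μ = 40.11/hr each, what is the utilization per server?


ρ = λ/(cμ) = 38.44/(3·40.11) = 38.44/120.33 = 0.3195

Final: 0.3195


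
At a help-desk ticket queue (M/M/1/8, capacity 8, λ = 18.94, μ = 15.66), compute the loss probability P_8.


ρ = λ/μ = 18.94/15.66 = 1.2095
P_K = (1−ρ)ρ^K/(1−ρ^(K+1)) = (-0.2095·4.578316)/(1 − 5.537248)
= -0.958932/-4.537248 = 0.211347

Final: 0.211347


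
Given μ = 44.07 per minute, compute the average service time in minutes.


Mean service time = 1/μ = 1/44.07 minute = 0.02269 minute
In minutes: 0.02269 × 1 = 0.02269 min

Final: 0.02269 min


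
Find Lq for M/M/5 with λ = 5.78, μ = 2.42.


a = λ/μ = 2.3884; ρ = a/5 = 0.4777
P₀ = 0.090029
Lq = P₀·a^c·ρ / (c!·(1−ρ)²) = 0.090029·77.72529·0.4777/(120·0.27281)
= 0.10210

Final: 0.10210


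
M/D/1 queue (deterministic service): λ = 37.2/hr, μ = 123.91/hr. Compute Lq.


ρ = 37.2/123.91 = 0.3002
M/D/1: Lq = ρ²/(2(1−ρ)) = 0.09013/(2·0.6998) = 0.06440

Final: 0.06440


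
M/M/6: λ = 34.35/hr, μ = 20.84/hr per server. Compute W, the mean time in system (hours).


a = 1.6483; ρ = 0.2747; P₀ = 0.192295
Lq = P₀·a^c·ρ/(c!(1−ρ)²) = 0.002797
Wq = Lq/λ = 0.002797/34.35 = 0.00008142 hr
W = Wq + 1/μ = 0.00008142 + 0.04798 = 0.04807 hr

Final: 0.04807 hr


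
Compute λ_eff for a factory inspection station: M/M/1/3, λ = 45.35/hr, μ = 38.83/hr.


ρ = 1.1679; P_K = (1−ρ)ρ^3/(1−ρ^4) = 0.310840
λ_eff = λ(1 − P_K) = 45.35·(1 − 0.310840) = 45.35·0.689160 = 31.2534 /hr

Final: 31.2534 /hr


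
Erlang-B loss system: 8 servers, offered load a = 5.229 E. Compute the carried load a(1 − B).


B(8,5.229) = 0.081104 (Erlang-B)
Carried load = a(1 − B) = 5.229·(1 − 0.081104) = 5.229·0.918896 = 4.8049 E

Final: 4.8049 Erlangs


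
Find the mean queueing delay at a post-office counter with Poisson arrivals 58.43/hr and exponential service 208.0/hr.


ρ = 58.43/208.0 = 0.2809
Wq = ρ/(μ−λ) = 0.2809/(208.0 − 58.43) = 0.2809/149.57 = 0.001878 hr

Final: 0.001878 hr


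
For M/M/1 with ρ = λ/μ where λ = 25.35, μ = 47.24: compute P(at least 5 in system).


ρ = 25.35/47.24 = 0.5366
P(N ≥ n) = ρ^n = 0.5366^5 = 0.044498

Final: 0.044498


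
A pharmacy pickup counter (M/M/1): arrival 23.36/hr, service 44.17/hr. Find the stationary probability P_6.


ρ = 23.36/44.17 = 0.5289
P_n = (1−ρ)·ρ^n = (1 − 0.5289)·0.5289^6 = 0.4711·0.021881 = 0.010309

Final: 0.010309


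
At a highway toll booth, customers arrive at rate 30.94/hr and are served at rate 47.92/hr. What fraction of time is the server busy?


ρ = λ/μ = 30.94/47.92 = 0.6457

Final: 0.6457


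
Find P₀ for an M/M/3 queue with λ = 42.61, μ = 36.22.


a = λ/μ = 42.61/36.22 = 1.1764; ρ = a/c = 0.3921
Σ_{k=0}^{2} a^k/k! (terms k=0..2) = 1.00000 + 1.17642 + 0.69198 = 2.86841
Tail: a^3/(3!(1−ρ)) = 1.62813/(6·0.6079) = 0.44641
P₀ = 1/(2.86841 + 0.44641) = 1/3.31482 = 0.301676

Final: 0.301676


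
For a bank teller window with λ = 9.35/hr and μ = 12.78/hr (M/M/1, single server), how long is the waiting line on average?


ρ = 9.35/12.78 = 0.7316
Lq = ρ²/(1−ρ) = 0.5353/0.2684 = 1.9943

Final: 1.9943


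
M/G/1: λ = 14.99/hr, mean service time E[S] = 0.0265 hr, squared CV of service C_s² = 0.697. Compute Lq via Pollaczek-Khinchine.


ρ = λ·E[S] = 14.99·0.0265 = 0.3972
Lq = ρ²(1+C_s²)/(2(1−ρ)) = 0.1578·(1+0.697)/(2·0.6028)
= 0.1578·1.6970/1.2055 = 0.22213

Final: 0.22213


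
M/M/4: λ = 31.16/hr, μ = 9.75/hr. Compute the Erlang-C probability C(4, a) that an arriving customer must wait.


a = λ/μ = 3.1959; ρ = a/4 = 0.7990
P₀ = 0.027498 (from M/M/c formula)
C(c,a) = [a^c/(c!(1−ρ))]·P₀ = [104.32090/(24·0.2010)]·0.027498
= 21.62264·0.027498 = 0.594588

Final: 0.594588


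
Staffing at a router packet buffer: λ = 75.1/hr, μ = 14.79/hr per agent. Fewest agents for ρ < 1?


Stability requires cμ > λ ⇔ c > λ/μ.
λ/μ = 75.1/14.79 = 5.0778
Minimum integer c = ⌊5.0778⌋ + 1 = 6
Check: 6·14.79 = 88.74 > 75.1, while 5·14.79 = 73.95 ≤ 75.1

Final: 6 servers


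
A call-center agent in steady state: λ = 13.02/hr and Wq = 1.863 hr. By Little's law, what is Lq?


Lq = λWq = 13.02·1.863 = 24.2563

Final: 24.2563


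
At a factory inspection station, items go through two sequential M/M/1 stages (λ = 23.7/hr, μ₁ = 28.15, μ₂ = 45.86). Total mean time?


Each node sees arrival rate λ = 23.7/hr (tandem ⇒ throughput preserved).
W₁ = 1/(μ₁−λ) = 1/(28.15−23.7) = 0.22472 hr
W₂ = 1/(μ₂−λ) = 1/(45.86−23.7) = 0.04513 hr
W_total = W₁ + W₂ = 0.22472 + 0.04513 = 0.26985 hr

Final: 0.26985 hr


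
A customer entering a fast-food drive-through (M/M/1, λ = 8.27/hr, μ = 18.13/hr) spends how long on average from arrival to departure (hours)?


W = 1/(μ−λ) = 1/(18.13 − 8.27) = 1/9.86 = 0.1014 hr

Final: 0.1014 hr


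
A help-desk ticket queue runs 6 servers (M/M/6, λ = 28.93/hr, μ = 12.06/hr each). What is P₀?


a = λ/μ = 28.93/12.06 = 2.3988; ρ = a/c = 0.3998
Σ_{k=0}^{5} a^k/k! (terms k=0..5) = 1.00000 + 2.39884 + 2.87721 + 2.30066 + 1.37973 + 0.66195 = 10.61839
Tail: a^6/(6!(1−ρ)) = 190.54904/(720·0.6002) = 0.44094
P₀ = 1/(10.61839 + 0.44094) = 1/11.05933 = 0.090421

Final: 0.090421


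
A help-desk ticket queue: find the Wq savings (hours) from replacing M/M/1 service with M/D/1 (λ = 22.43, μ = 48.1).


ρ = 22.43/48.1 = 0.4663
Wq(M/M/1) = ρ/(μ−λ) = 0.4663/25.67 = 0.01817 hr
Wq(M/D/1) = ρ/(2(μ−λ)) = 0.009083 hr
Savings = 0.01817 − 0.009083 = 0.009083 hr

Final: 0.009083 hr


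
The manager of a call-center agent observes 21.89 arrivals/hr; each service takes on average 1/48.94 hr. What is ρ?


ρ = λ/μ = 21.89/48.94 = 0.4473

Final: 0.4473


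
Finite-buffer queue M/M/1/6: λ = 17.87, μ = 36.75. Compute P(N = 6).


ρ = λ/μ = 17.87/36.75 = 0.4863
P_K = (1−ρ)ρ^K/(1−ρ^(K+1)) = (0.5137·0.013219)/(1 − 0.006428)
= 0.006791/0.993572 = 0.006835

Final: 0.006835


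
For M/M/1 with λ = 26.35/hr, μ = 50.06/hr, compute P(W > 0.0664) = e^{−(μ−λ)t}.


W ~ Exponential(μ−λ) for M/M/1.
μ − λ = 50.06 − 26.35 = 23.7100
P(W > t) = e^{−(μ−λ)t} = e^{−1.5743} = 0.207143

Final: 0.207143


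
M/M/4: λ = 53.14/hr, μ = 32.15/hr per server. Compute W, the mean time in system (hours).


a = 1.6529; ρ = 0.4132; P₀ = 0.188626
Lq = P₀·a^c·ρ/(c!(1−ρ)²) = 0.07040
Wq = Lq/λ = 0.07040/53.14 = 0.001325 hr
W = Wq + 1/μ = 0.001325 + 0.03110 = 0.03243 hr

Final: 0.03243 hr


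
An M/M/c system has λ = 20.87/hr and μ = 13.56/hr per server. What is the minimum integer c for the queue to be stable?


Stability requires cμ > λ ⇔ c > λ/μ.
λ/μ = 20.87/13.56 = 1.5391
Minimum integer c = ⌊1.5391⌋ + 1 = 2
Check: 2·13.56 = 27.12 > 20.87, while 1·13.56 = 13.56 ≤ 20.87

Final: 2 servers


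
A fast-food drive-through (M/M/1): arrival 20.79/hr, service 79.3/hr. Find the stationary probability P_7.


ρ = 20.79/79.3 = 0.2622
P_n = (1−ρ)·ρ^n = (1 − 0.2622)·0.2622^7 = 0.7378·0.00008513 = 0.00006281

Final: 0.00006281


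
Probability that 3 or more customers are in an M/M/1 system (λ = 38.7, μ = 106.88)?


ρ = 38.7/106.88 = 0.3621
P(N ≥ n) = ρ^n = 0.3621^3 = 0.047473

Final: 0.047473


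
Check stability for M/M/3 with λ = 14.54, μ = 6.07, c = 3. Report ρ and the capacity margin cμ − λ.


Total capacity cμ = 3·6.07 = 18.21/hr
ρ = λ/(cμ) = 14.54/18.21 = 0.7985
Stable ⇔ ρ < 1: YES
Spare capacity = cμ − λ = 18.21 − 14.54 = 3.67/hr

Final: ρ = 0.7985; stable; margin = 3.67/hr


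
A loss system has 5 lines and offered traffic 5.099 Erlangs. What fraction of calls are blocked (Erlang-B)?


B(c,a) = (a^c/c!) / Σ_{k=0}^{c} a^k/k!
a^5/5! = 28.723927
Σ terms (k=0..5): 1.00000 + 5.09900 + 12.99990 + 22.09550 + 28.16624 + 28.72393 = 98.084561
B = 28.723927/98.084561 = 0.292849

Final: 0.292849


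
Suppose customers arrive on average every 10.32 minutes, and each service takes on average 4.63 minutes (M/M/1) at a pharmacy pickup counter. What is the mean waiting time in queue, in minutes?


λ = 60/10.32 = 5.8140 /hr
μ = 60/4.63 = 12.9590 /hr
ρ = λ/μ = 5.8140/12.9590 = 0.4486
Wq = ρ/(μ−λ) = 0.4486/(12.9590−5.8140) = 0.06279 hr
In minutes: 0.06279·60 = 3.767 min

Final: 3.767 min


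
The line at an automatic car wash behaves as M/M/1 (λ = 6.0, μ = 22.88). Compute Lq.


ρ = 6.0/22.88 = 0.2622
Lq = ρ²/(1−ρ) = 0.06877/0.7378 = 0.09321

Final: 0.09321


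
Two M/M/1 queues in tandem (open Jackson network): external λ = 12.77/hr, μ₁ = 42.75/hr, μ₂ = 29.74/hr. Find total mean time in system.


Each node sees arrival rate λ = 12.77/hr (tandem ⇒ throughput preserved).
W₁ = 1/(μ₁−λ) = 1/(42.75−12.77) = 0.03336 hr
W₂ = 1/(μ₂−λ) = 1/(29.74−12.77) = 0.05893 hr
W_total = W₁ + W₂ = 0.03336 + 0.05893 = 0.09228 hr

Final: 0.09228 hr


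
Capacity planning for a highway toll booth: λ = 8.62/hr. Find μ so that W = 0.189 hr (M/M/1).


W = 1/(μ−λ) ⇒ μ − λ = 1/W = 1/0.189 = 5.2910
μ = λ + 1/W = 8.62 + 5.2910 = 13.9110 per hr

Final: 13.9110 /hr


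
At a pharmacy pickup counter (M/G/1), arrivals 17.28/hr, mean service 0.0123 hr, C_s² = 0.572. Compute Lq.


ρ = λ·E[S] = 17.28·0.0123 = 0.2125
Lq = ρ²(1+C_s²)/(2(1−ρ)) = 0.04517·(1+0.572)/(2·0.7875)
= 0.04517·1.5720/1.5749 = 0.04509

Final: 0.04509


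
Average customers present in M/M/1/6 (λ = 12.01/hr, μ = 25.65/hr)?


ρ = 12.01/25.65 = 0.4682
L = ρ[1 − (K+1)ρ^K + Kρ^(K+1)] / [(1−ρ)(1−ρ^(K+1))]
Numerator: 0.4682·(1 − 7·0.010537 + 6·0.004934) = 0.447550
Denominator: (0.5318)·(0.995066) = 0.529150
L = 0.447550/0.529150 = 0.8458

Final: 0.8458


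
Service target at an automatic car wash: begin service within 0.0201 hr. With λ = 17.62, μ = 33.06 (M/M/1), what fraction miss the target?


ρ = 17.62/33.06 = 0.5330
P(Wq > t) = ρ·e^{−(μ−λ)t} = 0.5330·e^{−0.3103}
= 0.5330·0.733195 = 0.390771

Final: 0.390771


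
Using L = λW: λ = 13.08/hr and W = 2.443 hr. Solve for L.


L = λW = 13.08·2.443 = 31.9544

Final: 31.9544


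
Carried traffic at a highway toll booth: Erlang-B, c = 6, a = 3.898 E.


B(6,3.898) = 0.109837 (Erlang-B)
Carried load = a(1 − B) = 3.898·(1 − 0.109837) = 3.898·0.890163 = 3.4699 E

Final: 3.4699 Erlangs


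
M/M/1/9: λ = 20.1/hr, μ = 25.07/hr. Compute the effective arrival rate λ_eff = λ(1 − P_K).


ρ = 0.8018; P_K = (1−ρ)ρ^9/(1−ρ^10) = 0.030484
λ_eff = λ(1 − P_K) = 20.1·(1 − 0.030484) = 20.1·0.969516 = 19.4873 /hr

Final: 19.4873 /hr


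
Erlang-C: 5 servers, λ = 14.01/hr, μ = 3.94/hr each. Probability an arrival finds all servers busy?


a = λ/μ = 3.5558; ρ = a/5 = 0.7112
P₀ = 0.024135 (from M/M/c formula)
C(c,a) = [a^c/(c!(1−ρ))]·P₀ = [568.47264/(120·0.2888)]·0.024135
= 16.40145·0.024135 = 0.395847

Final: 0.395847


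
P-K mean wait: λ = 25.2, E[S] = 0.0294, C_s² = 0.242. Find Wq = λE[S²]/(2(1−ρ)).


ρ = λ·E[S] = 25.2·0.0294 = 0.7409
E[S²] = E[S]²(1+C_s²) = 0.0294²·(1+0.242) = 0.001074
Wq = λ·E[S²]/(2(1−ρ)) = 25.2·0.001074/(2·0.2591) = 0.05220 hr

Final: 0.05220 hr


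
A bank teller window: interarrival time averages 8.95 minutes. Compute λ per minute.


λ = 1/(interarrival time) in consistent units.
1 minute = 1 min, so λ = 1/8.95 = 0.1117 per minute

Final: 0.1117 /min


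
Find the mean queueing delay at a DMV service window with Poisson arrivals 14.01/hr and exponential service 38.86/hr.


ρ = 14.01/38.86 = 0.3605
Wq = ρ/(μ−λ) = 0.3605/(38.86 − 14.01) = 0.3605/24.85 = 0.01451 hr

Final: 0.01451 hr


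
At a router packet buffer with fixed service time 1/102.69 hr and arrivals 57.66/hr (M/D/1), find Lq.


ρ = 57.66/102.69 = 0.5615
M/D/1: Lq = ρ²/(2(1−ρ)) = 0.3153/(2·0.4385) = 0.35949

Final: 0.35949


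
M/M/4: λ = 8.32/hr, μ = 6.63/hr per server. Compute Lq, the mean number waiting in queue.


a = λ/μ = 1.2549; ρ = a/4 = 0.3137
P₀ = 0.283912
Lq = P₀·a^c·ρ / (c!·(1−ρ)²) = 0.283912·2.47993·0.3137/(24·0.47097)
= 0.01954

Final: 0.01954


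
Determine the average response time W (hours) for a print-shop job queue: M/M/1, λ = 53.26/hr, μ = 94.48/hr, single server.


W = 1/(μ−λ) = 1/(94.48 − 53.26) = 1/41.22 = 0.02426 hr

Final: 0.02426 hr


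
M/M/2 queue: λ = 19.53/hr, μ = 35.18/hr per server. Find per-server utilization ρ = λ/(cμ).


ρ = λ/(cμ) = 19.53/(2·35.18) = 19.53/70.36 = 0.2776

Final: 0.2776


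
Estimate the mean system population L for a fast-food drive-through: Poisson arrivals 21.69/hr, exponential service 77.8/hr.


ρ = λ/μ = 21.69/77.8 = 0.2788
L = ρ/(1−ρ) = 0.2788/(1 − 0.2788) = 0.2788/0.7212 = 0.3866

Final: 0.3866


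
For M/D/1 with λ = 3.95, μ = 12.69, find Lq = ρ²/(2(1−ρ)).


ρ = 3.95/12.69 = 0.3113
M/D/1: Lq = ρ²/(2(1−ρ)) = 0.09689/(2·0.6887) = 0.07034

Final: 0.07034


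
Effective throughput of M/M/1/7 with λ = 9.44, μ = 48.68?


ρ = 0.1939; P_K = (1−ρ)ρ^7/(1−ρ^8) = 0.000008312
λ_eff = λ(1 − P_K) = 9.44·(1 − 0.000008312) = 9.44·0.999992 = 9.4399 /hr

Final: 9.4399 /hr


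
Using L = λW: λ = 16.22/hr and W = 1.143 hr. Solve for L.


L = λW = 16.22·1.143 = 18.5395

Final: 18.5395


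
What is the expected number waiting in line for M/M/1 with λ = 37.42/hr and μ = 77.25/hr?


ρ = 37.42/77.25 = 0.4844
Lq = ρ²/(1−ρ) = 0.2346/0.5156 = 0.4551

Final: 0.4551


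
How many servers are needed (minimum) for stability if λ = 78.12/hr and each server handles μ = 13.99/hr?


Stability requires cμ > λ ⇔ c > λ/μ.
λ/μ = 78.12/13.99 = 5.5840
Minimum integer c = ⌊5.5840⌋ + 1 = 6
Check: 6·13.99 = 83.94 > 78.12, while 5·13.99 = 69.95 ≤ 78.12

Final: 6 servers


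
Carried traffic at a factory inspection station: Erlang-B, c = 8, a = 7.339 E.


B(8,7.339) = 0.198274 (Erlang-B)
Carried load = a(1 − B) = 7.339·(1 − 0.198274) = 7.339·0.801726 = 5.8839 E

Final: 5.8839 Erlangs


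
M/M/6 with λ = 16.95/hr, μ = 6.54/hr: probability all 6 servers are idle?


a = λ/μ = 16.95/6.54 = 2.5917; ρ = a/c = 0.4320
Σ_{k=0}^{5} a^k/k! (terms k=0..5) = 1.00000 + 2.59174 + 3.35857 + 2.90151 + 1.87999 + 0.97449 = 12.70631
Tail: a^6/(6!(1−ρ)) = 303.07612/(720·0.5680) = 0.74103
P₀ = 1/(12.70631 + 0.74103) = 1/13.44734 = 0.074364

Final: 0.074364


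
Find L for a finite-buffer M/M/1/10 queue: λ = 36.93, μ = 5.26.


ρ = 36.93/5.26 = 7.0209
L = ρ[1 − (K+1)ρ^K + Kρ^(K+1)] / [(1−ρ)(1−ρ^(K+1))]
Numerator: 7.0209·(1 − 11·291028576.442739 + 10·2043286184.036187) = 120981188059.536163
Denominator: (-6.0209)·(-2043286183.036187) = 12302447417.634232
L = 120981188059.536163/12302447417.634232 = 9.8339

Final: 9.8339


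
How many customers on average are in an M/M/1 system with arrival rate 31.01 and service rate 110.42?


ρ = λ/μ = 31.01/110.42 = 0.2808
L = ρ/(1−ρ) = 0.2808/(1 − 0.2808) = 0.2808/0.7192 = 0.3905

Final: 0.3905


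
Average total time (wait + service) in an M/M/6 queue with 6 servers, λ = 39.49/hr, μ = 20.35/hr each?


a = 1.9405; ρ = 0.3234; P₀ = 0.143450
Lq = P₀·a^c·ρ/(c!(1−ρ)²) = 0.007517
Wq = Lq/λ = 0.007517/39.49 = 0.0001904 hr
W = Wq + 1/μ = 0.0001904 + 0.04914 = 0.04933 hr

Final: 0.04933 hr


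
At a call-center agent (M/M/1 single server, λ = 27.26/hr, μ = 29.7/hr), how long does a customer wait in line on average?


ρ = 27.26/29.7 = 0.9178
Wq = ρ/(μ−λ) = 0.9178/(29.7 − 27.26) = 0.9178/2.44 = 0.3762 hr

Final: 0.3762 hr


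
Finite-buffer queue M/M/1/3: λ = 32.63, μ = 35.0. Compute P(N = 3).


ρ = λ/μ = 32.63/35.0 = 0.9323
P_K = (1−ρ)ρ^K/(1−ρ^(K+1)) = (0.06771·0.810302)/(1 − 0.755433)
= 0.054869/0.244567 = 0.224352

Final: 0.224352


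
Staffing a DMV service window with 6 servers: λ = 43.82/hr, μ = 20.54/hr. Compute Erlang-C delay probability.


a = λ/μ = 2.1334; ρ = a/6 = 0.3556
P₀ = 0.118175 (from M/M/c formula)
C(c,a) = [a^c/(c!(1−ρ))]·P₀ = [94.28261/(720·0.6444)]·0.118175
= 0.20320·0.118175 = 0.024013

Final: 0.024013


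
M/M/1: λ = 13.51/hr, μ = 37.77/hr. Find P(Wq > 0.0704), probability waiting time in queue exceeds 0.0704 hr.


ρ = 13.51/37.77 = 0.3577
P(Wq > t) = ρ·e^{−(μ−λ)t} = 0.3577·e^{−1.7079}
= 0.3577·0.181245 = 0.064830

Final: 0.064830


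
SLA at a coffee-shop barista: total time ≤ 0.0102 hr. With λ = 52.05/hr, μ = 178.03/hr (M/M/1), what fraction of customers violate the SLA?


W ~ Exponential(μ−λ) for M/M/1.
μ − λ = 178.03 − 52.05 = 125.9800
P(W > t) = e^{−(μ−λ)t} = e^{−1.2850} = 0.276652

Final: 0.276652


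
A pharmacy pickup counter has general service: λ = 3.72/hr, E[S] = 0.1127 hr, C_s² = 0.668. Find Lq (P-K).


ρ = λ·E[S] = 3.72·0.1127 = 0.4192
Lq = ρ²(1+C_s²)/(2(1−ρ)) = 0.1758·(1+0.668)/(2·0.5808)
= 0.1758·1.6680/1.1615 = 0.25241

Final: 0.25241


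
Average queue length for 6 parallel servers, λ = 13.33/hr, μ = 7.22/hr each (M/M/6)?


a = λ/μ = 1.8463; ρ = a/6 = 0.3077
P₀ = 0.157683
Lq = P₀·a^c·ρ / (c!·(1−ρ)²) = 0.157683·39.60570·0.3077/(720·0.47927)
= 0.005569

Final: 0.005569


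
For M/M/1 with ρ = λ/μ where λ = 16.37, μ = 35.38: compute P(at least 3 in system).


ρ = 16.37/35.38 = 0.4627
P(N ≥ n) = ρ^n = 0.4627^3 = 0.099054

Final: 0.099054


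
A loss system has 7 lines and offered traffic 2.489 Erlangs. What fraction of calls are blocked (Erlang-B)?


B(c,a) = (a^c/c!) / Σ_{k=0}^{c} a^k/k!
a^7/7! = 0.117420
Σ terms (k=0..7): 1.00000 + 2.48900 + 3.09756 + 2.56994 + 1.59915 + 0.79606 + 0.33023 + 0.11742 = 11.999356
B = 0.117420/11.999356 = 0.009786

Final: 0.009786


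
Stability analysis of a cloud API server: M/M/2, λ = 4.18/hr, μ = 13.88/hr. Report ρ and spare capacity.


Total capacity cμ = 2·13.88 = 27.76/hr
ρ = λ/(cμ) = 4.18/27.76 = 0.1506
Stable ⇔ ρ < 1: YES
Spare capacity = cμ − λ = 27.76 − 4.18 = 23.58/hr

Final: ρ = 0.1506; stable; margin = 23.58/hr


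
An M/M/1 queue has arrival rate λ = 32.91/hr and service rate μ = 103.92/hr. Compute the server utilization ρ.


ρ = λ/μ = 32.91/103.92 = 0.3167

Final: 0.3167


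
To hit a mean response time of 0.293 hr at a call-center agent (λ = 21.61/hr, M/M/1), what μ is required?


W = 1/(μ−λ) ⇒ μ − λ = 1/W = 1/0.293 = 3.4130
μ = λ + 1/W = 21.61 + 3.4130 = 25.0230 per hr

Final: 25.0230 /hr


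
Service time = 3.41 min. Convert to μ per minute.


μ = 1/(service time) in consistent units.
1 minute = 1 min, so μ = 1/3.41 = 0.2933 per minute

Final: 0.2933 /min


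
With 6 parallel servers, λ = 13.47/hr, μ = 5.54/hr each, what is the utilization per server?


ρ = λ/(cμ) = 13.47/(6·5.54) = 13.47/33.24 = 0.4052

Final: 0.4052


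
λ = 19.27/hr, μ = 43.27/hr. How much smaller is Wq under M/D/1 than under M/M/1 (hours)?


ρ = 19.27/43.27 = 0.4453
Wq(M/M/1) = ρ/(μ−λ) = 0.4453/24.00 = 0.01856 hr
Wq(M/D/1) = ρ/(2(μ−λ)) = 0.009278 hr
Savings = 0.01856 − 0.009278 = 0.009278 hr

Final: 0.009278 hr


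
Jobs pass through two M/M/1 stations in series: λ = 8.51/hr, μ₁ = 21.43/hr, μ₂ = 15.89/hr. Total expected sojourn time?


Each node sees arrival rate λ = 8.51/hr (tandem ⇒ throughput preserved).
W₁ = 1/(μ₁−λ) = 1/(21.43−8.51) = 0.07740 hr
W₂ = 1/(μ₂−λ) = 1/(15.89−8.51) = 0.13550 hr
W_total = W₁ + W₂ = 0.07740 + 0.13550 = 0.21290 hr

Final: 0.21290 hr


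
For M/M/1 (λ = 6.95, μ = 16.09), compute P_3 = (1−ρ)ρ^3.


ρ = 6.95/16.09 = 0.4319
P_n = (1−ρ)·ρ^n = (1 − 0.4319)·0.4319^3 = 0.5681·0.080591 = 0.045780

Final: 0.045780


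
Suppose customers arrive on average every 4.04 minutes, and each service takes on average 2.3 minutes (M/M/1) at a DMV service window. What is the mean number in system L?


λ = 60/4.04 = 14.8515 /hr
μ = 60/2.3 = 26.0870 /hr
ρ = λ/μ = 14.8515/26.0870 = 0.5693
L = ρ/(1−ρ) = 0.5693/0.4307 = 1.3218

Final: 1.3218


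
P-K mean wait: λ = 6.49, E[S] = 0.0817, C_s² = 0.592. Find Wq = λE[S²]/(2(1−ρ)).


ρ = λ·E[S] = 6.49·0.0817 = 0.5302
E[S²] = E[S]²(1+C_s²) = 0.0817²·(1+0.592) = 0.010626
Wq = λ·E[S²]/(2(1−ρ)) = 6.49·0.010626/(2·0.4698) = 0.07340 hr

Final: 0.07340 hr


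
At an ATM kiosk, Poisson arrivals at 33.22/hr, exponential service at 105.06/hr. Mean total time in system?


W = 1/(μ−λ) = 1/(105.06 − 33.22) = 1/71.84 = 0.01392 hr

Final: 0.01392 hr


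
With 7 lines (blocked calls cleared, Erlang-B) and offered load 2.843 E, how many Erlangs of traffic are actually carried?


B(7,2.843) = 0.017505 (Erlang-B)
Carried load = a(1 − B) = 2.843·(1 − 0.017505) = 2.843·0.982495 = 2.7932 E

Final: 2.7932 Erlangs


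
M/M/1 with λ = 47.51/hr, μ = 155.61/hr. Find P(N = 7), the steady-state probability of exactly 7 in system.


ρ = 47.51/155.61 = 0.3053
P_n = (1−ρ)·ρ^n = (1 − 0.3053)·0.3053^7 = 0.6947·0.0002473 = 0.0001718

Final: 0.0001718


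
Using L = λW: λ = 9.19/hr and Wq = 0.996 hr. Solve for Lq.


Lq = λWq = 9.19·0.996 = 9.1532

Final: 9.1532


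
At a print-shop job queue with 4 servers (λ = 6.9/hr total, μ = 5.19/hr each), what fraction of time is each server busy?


ρ = λ/(cμ) = 6.9/(4·5.19) = 6.9/20.76 = 0.3324

Final: 0.3324


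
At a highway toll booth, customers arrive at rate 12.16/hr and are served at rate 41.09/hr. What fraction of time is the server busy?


ρ = λ/μ = 12.16/41.09 = 0.2959

Final: 0.2959


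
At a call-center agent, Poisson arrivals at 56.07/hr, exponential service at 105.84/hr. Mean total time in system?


W = 1/(μ−λ) = 1/(105.84 − 56.07) = 1/49.77 = 0.02009 hr

Final: 0.02009 hr


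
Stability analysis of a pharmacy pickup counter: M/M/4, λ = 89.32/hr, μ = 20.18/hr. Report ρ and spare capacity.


Total capacity cμ = 4·20.18 = 80.72/hr
ρ = λ/(cμ) = 89.32/80.72 = 1.1065
Stable ⇔ ρ < 1: NO
Spare capacity = cμ − λ = 80.72 − 89.32 = -8.60/hr

Final: ρ = 1.1065; unstable; margin = -8.60/hr
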